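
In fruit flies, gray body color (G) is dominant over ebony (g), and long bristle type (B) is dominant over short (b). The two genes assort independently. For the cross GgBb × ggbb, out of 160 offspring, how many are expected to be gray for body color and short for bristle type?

Dihybrid cross GgBb × ggbb — consider each gene separately:
body color: Gg × gg → 2 Gg, 2 gg → 2 G_ : 2 gg (out of 4)
bristle type: Bb × bb → 2 Bb, 2 bb → 2 B_ : 2 bb (out of 4)
Looking for: gray (G_) and short (bb)
P(gray) = 2/4, P(short) = 2/4
P(both) = 2/4 × 2/4 = 4/16 = 1/4
Expected count = 1/4 × 160 = 40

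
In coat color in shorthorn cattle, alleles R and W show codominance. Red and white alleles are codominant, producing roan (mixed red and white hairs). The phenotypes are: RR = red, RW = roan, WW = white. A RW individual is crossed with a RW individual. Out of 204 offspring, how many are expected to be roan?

Punnett square for RW × RW:
Offspring genotypes: 1 RR, 2 RW, 1 WW
Phenotype counts: 1 red, 2 roan, 1 white
roan: 2 out of 4 → fraction 1/2
Expected count = 1/2 × 204 = 102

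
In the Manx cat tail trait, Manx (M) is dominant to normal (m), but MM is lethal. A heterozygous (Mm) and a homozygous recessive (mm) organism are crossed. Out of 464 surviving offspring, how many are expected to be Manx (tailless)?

Cross: Mm × mm
Punnett square offspring (before lethality): 2 Mm, 2 mm
No MM offspring are produced in this cross.
Manx (tailless): 2 out of 4 → fraction 1/2
Expected count = 1/2 × 464 = 232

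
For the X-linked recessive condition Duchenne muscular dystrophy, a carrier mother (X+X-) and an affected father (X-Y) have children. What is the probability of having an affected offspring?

Cross: X+X- × X-Y
Offspring: 1 X+X-, 1 X+Y, 1 X-X-, 1 X-Y
Probability of an affected offspring: 2/4 = 1/2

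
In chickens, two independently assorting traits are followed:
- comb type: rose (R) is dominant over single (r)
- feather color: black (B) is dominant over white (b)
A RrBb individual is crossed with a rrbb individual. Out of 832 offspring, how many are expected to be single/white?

Dihybrid cross RrBb × rrbb — consider each gene separately:
comb type: Rr × rr → 2 Rr, 2 rr → 2 R_ : 2 rr (out of 4)
feather color: Bb × bb → 2 Bb, 2 bb → 2 B_ : 2 bb (out of 4)
Combine (counts out of 4 × 4 = 16): rose/black (R_B_) = 2×2 = 4; rose/white (R_bb) = 2×2 = 4; single/black (rrB_) = 2×2 = 4; single/white (rrbb) = 2×2 = 4
Phenotype counts (out of 16): 4 rose/black, 4 rose/white, 4 single/black, 4 single/white
single/white: 4 out of 16 → fraction 1/4
Expected count = 1/4 × 832 = 208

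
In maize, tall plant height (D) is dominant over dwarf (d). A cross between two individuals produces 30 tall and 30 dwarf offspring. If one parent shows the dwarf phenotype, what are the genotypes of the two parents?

Observed offspring: 30 tall, 30 dwarf
The observed ratio simplifies to 1:1. One parent shows dwarf, so its genotype must be dd. A 1:1 offspring split requires the other parent to be heterozygous (Dd).
Parent genotypes: dd × Dd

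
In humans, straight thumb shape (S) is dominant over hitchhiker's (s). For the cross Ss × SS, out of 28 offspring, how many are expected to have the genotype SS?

Punnett square for Ss × SS:
Offspring genotypes: 2 SS, 2 Ss
Total offspring: 4
Count with target: 2
Probability: 2/4 = 1/2
Expected count = 1/2 × 28 = 14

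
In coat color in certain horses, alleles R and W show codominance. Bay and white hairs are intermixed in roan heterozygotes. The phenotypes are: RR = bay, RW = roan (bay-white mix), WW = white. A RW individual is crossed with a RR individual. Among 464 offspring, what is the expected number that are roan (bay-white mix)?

Punnett square for RW × RR:
Offspring genotypes: 2 RR, 2 RW
Phenotype counts: 2 bay, 2 roan (bay-white mix)
roan (bay-white mix): 2 out of 4 → fraction 1/2
Expected count = 1/2 × 464 = 232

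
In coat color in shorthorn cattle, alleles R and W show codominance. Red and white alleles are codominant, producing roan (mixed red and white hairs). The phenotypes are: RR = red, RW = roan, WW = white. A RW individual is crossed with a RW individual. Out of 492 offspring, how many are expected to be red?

Punnett square for RW × RW:
Offspring genotypes: 1 RR, 2 RW, 1 WW
Phenotype counts: 1 red, 2 roan, 1 white
red: 1 out of 4 → fraction 1/4
Expected count = 1/4 × 492 = 123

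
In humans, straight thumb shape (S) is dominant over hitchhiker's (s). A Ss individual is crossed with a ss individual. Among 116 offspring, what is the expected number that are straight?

Punnett square for Ss × ss:
Offspring genotypes: 2 Ss, 2 ss
straight: 2, hitchhiker's: 2
straight: 2 out of 4 → fraction 1/2
Expected count = 1/2 × 116 = 58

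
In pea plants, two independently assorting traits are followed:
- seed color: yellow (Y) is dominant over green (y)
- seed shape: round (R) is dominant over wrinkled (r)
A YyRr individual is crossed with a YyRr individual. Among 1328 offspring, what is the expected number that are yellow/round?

Dihybrid cross YyRr × YyRr — consider each gene separately:
seed color: Yy × Yy → 1 YY, 2 Yy, 1 yy → 3 Y_ : 1 yy (out of 4)
seed shape: Rr × Rr → 1 RR, 2 Rr, 1 rr → 3 R_ : 1 rr (out of 4)
Combine (counts out of 4 × 4 = 16): yellow/round (Y_R_) = 3×3 = 9; yellow/wrinkled (Y_rr) = 3×1 = 3; green/round (yyR_) = 1×3 = 3; green/wrinkled (yyrr) = 1×1 = 1
Phenotype counts (out of 16): 9 yellow/round, 3 yellow/wrinkled, 3 green/round, 1 green/wrinkled
yellow/round: 9 out of 16 → fraction 9/16
Expected count = 9/16 × 1328 = 747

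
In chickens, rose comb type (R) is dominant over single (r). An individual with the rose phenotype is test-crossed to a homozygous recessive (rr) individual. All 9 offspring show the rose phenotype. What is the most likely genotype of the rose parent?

Test cross: ? × rr
All offspring are rose.
If the unknown parent were heterozygous (Rr), about half of 9 offspring would be single; none are. The unknown parent is most likely homozygous dominant (RR).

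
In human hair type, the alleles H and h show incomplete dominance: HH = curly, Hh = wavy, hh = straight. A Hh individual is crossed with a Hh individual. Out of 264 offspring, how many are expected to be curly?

Punnett square for Hh × Hh:
Offspring genotypes: 1 HH, 2 Hh, 1 hh
Phenotype counts: 1 curly, 2 wavy, 1 straight
curly: 1 out of 4 → fraction 1/4
Expected count = 1/4 × 264 = 66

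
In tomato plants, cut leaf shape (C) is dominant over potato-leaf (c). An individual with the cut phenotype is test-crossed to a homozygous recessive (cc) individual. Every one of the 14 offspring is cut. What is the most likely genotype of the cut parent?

Test cross: ? × cc
All offspring are cut.
If the unknown parent were heterozygous (Cc), about half of 14 offspring would be potato-leaf; none are. The unknown parent is most likely homozygous dominant (CC).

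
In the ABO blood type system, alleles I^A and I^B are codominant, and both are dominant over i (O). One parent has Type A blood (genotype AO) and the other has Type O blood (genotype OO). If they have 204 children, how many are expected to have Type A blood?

Cross: AO × OO
Possible offspring genotypes: 2 AO, 2 OO
Blood type counts: 2 Type A, 2 Type O
Probability of Type A: 2/4 = 1/2
Expected count = 1/2 × 204 = 102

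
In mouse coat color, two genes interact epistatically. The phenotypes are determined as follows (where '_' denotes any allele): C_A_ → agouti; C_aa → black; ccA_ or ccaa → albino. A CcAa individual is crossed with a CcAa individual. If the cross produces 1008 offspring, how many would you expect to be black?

Cross: CcAa × CcAa — consider each gene separately:
C gene: Cc × Cc → 1 CC, 2 Cc, 1 cc → 3 C_ : 1 cc (out of 4)
A gene: Aa × Aa → 1 AA, 2 Aa, 1 aa → 3 A_ : 1 aa (out of 4)
Genotype classes (out of 4 × 4 = 16): C_A_ = 3×3 = 9; C_aa = 3×1 = 3; ccA_ = 1×3 = 3; ccaa = 1×1 = 1
Apply the phenotype rules: C_A_ (9) → agouti; C_aa (3) → black; ccA_ (3) + ccaa (1) → albino
Phenotype counts (out of 16): 9 agouti, 3 black, 4 albino
black: 3 out of 16 → fraction 3/16
Expected count = 3/16 × 1008 = 189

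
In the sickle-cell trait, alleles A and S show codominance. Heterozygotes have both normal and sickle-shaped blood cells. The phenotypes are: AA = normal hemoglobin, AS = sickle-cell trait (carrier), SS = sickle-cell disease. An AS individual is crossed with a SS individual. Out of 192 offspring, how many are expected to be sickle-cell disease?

Punnett square for AS × SS:
Offspring genotypes: 2 AS, 2 SS
Phenotype counts: 2 sickle-cell trait (carrier), 2 sickle-cell disease
sickle-cell disease: 2 out of 4 → fraction 1/2
Expected count = 1/2 × 192 = 96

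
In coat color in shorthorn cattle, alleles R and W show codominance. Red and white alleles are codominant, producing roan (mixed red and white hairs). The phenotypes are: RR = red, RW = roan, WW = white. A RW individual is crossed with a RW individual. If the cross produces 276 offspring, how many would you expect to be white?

Punnett square for RW × RW:
Offspring genotypes: 1 RR, 2 RW, 1 WW
Phenotype counts: 1 red, 2 roan, 1 white
white: 1 out of 4 → fraction 1/4
Expected count = 1/4 × 276 = 69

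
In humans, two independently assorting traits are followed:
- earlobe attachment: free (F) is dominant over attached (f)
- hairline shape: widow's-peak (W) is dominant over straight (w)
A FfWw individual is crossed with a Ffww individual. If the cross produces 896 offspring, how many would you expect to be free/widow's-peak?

Dihybrid cross FfWw × Ffww — consider each gene separately:
earlobe attachment: Ff × Ff → 1 FF, 2 Ff, 1 ff → 3 F_ : 1 ff (out of 4)
hairline shape: Ww × ww → 2 Ww, 2 ww → 2 W_ : 2 ww (out of 4)
Combine (counts out of 4 × 4 = 16): free/widow's-peak (F_W_) = 3×2 = 6; free/straight (F_ww) = 3×2 = 6; attached/widow's-peak (ffW_) = 1×2 = 2; attached/straight (ffww) = 1×2 = 2
Phenotype counts (out of 16): 6 free/widow's-peak, 6 free/straight, 2 attached/widow's-peak, 2 attached/straight
free/widow's-peak: 6 out of 16 → fraction 3/8
Expected count = 3/8 × 896 = 336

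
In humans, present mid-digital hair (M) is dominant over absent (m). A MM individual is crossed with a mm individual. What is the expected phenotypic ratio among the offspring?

Punnett square for MM × mm:
Offspring genotypes: 4 Mm
present: 4, absent: 0
Ratio: all present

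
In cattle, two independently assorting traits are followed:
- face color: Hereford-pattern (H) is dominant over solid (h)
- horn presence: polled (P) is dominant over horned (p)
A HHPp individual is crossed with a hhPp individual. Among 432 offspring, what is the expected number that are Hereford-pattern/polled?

Dihybrid cross HHPp × hhPp — consider each gene separately:
face color: HH × hh → 4 Hh → 4 H_ (out of 4)
horn presence: Pp × Pp → 1 PP, 2 Pp, 1 pp → 3 P_ : 1 pp (out of 4)
Combine (counts out of 4 × 4 = 16): Hereford-pattern/polled (H_P_) = 4×3 = 12; Hereford-pattern/horned (H_pp) = 4×1 = 4
Phenotype counts (out of 16): 12 Hereford-pattern/polled, 4 Hereford-pattern/horned
Hereford-pattern/polled: 12 out of 16 → fraction 3/4
Expected count = 3/4 × 432 = 324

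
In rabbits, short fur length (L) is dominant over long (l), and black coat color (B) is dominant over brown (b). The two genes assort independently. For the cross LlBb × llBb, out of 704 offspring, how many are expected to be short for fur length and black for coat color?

Dihybrid cross LlBb × llBb — consider each gene separately:
fur length: Ll × ll → 2 Ll, 2 ll → 2 L_ : 2 ll (out of 4)
coat color: Bb × Bb → 1 BB, 2 Bb, 1 bb → 3 B_ : 1 bb (out of 4)
Looking for: short (L_) and black (B_)
P(short) = 2/4, P(black) = 3/4
P(both) = 2/4 × 3/4 = 6/16 = 3/8
Expected count = 3/8 × 704 = 264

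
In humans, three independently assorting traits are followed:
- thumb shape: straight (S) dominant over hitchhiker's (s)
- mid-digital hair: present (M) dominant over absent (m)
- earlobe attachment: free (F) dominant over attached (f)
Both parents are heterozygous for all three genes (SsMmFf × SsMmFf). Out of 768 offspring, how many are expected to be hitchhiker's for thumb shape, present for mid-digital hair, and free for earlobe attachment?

Trihybrid cross: SsMmFf × SsMmFf
Each trait segregates independently with a 3:1 phenotypic ratio, so each gene contributes 3/4 (dominant) or 1/4 (recessive).
Target: hitchhiker's (thumb shape), present (mid-digital hair), free (earlobe attachment)
Probability = product of independent per-trait probabilities
= 1/4 × 3/4 × 3/4 = 9/64
Expected count = 9/64 × 768 = 108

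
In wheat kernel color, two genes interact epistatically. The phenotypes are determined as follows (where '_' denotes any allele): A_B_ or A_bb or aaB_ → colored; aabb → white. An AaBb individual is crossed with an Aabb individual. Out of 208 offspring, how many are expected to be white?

Cross: AaBb × Aabb — consider each gene separately:
A gene: Aa × Aa → 1 AA, 2 Aa, 1 aa → 3 A_ : 1 aa (out of 4)
B gene: Bb × bb → 2 Bb, 2 bb → 2 B_ : 2 bb (out of 4)
Genotype classes (out of 4 × 4 = 16): A_B_ = 3×2 = 6; A_bb = 3×2 = 6; aaB_ = 1×2 = 2; aabb = 1×2 = 2
Apply the phenotype rules: A_B_ (6) + A_bb (6) + aaB_ (2) → colored; aabb (2) → white
Phenotype counts (out of 16): 14 colored, 2 white
white: 2 out of 16 → fraction 1/8
Expected count = 1/8 × 208 = 26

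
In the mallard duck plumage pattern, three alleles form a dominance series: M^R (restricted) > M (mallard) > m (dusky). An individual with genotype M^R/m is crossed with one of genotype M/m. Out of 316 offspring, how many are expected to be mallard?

Cross: M^R/m × M/m
Allele dominance: M^R > M > m
Offspring genotypes: 1 M^R/M, 1 M^R/m, 1 M/m, 1 m/m
Phenotype counts: 2 restricted, 1 mallard, 1 dusky
mallard: 1 out of 4 → fraction 1/4
Expected count = 1/4 × 316 = 79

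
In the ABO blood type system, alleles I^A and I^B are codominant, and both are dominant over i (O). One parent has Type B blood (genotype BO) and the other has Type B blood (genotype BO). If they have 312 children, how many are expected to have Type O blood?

Cross: BO × BO
Possible offspring genotypes: 1 BB, 2 BO, 1 OO
Blood type counts: 3 Type B, 1 Type O
Probability of Type O: 1/4
Expected count = 1/4 × 312 = 78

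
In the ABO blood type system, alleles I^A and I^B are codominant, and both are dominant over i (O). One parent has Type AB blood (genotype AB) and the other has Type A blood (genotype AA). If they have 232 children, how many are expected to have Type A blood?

Cross: AB × AA
Possible offspring genotypes: 2 AA, 2 AB
Blood type counts: 2 Type A, 2 Type AB
Probability of Type A: 2/4 = 1/2
Expected count = 1/2 × 232 = 116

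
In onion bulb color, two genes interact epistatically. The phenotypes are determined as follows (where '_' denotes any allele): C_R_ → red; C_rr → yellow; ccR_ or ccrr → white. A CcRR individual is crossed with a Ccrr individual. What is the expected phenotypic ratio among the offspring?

Cross: CcRR × Ccrr — consider each gene separately:
C gene: Cc × Cc → 1 CC, 2 Cc, 1 cc → 3 C_ : 1 cc (out of 4)
R gene: RR × rr → 4 Rr → 4 R_ (out of 4)
Genotype classes (out of 4 × 4 = 16): C_R_ = 3×4 = 12; ccR_ = 1×4 = 4
Apply the phenotype rules: C_R_ (12) → red; ccR_ (4) → white
Phenotype counts (out of 16): 12 red, 4 white
Ratio: 3 red : 1 white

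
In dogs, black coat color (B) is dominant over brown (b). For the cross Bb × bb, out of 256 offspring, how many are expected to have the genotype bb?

Punnett square for Bb × bb:
Offspring genotypes: 2 Bb, 2 bb
Total offspring: 4
Count with target: 2
Probability: 2/4 = 1/2
Expected count = 1/2 × 256 = 128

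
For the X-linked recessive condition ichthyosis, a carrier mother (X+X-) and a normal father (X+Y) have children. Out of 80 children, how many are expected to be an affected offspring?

Cross: X+X- × X+Y
Offspring: 1 X+X+, 1 X+Y, 1 X+X-, 1 X-Y
Probability of an affected offspring: 1/4
Expected count = 1/4 × 80 = 20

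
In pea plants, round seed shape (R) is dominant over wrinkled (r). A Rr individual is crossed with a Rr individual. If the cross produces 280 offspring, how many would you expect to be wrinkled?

Punnett square for Rr × Rr:
Offspring genotypes: 1 RR, 2 Rr, 1 rr
round: 3, wrinkled: 1
wrinkled: 1 out of 4 → fraction 1/4
Expected count = 1/4 × 280 = 70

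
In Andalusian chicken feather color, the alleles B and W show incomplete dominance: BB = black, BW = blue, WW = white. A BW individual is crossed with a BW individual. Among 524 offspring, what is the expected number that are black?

Punnett square for BW × BW:
Offspring genotypes: 1 BB, 2 BW, 1 WW
Phenotype counts: 1 black, 2 blue, 1 white
black: 1 out of 4 → fraction 1/4
Expected count = 1/4 × 524 = 131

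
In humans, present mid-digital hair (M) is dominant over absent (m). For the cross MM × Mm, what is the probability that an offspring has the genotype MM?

Punnett square for MM × Mm:
Offspring genotypes: 2 MM, 2 Mm
Total offspring: 4
Count with target: 2
Probability: 2/4 = 1/2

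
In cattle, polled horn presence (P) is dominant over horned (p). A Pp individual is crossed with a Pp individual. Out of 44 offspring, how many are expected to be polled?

Punnett square for Pp × Pp:
Offspring genotypes: 1 PP, 2 Pp, 1 pp
polled: 3, horned: 1
polled: 3 out of 4 → fraction 3/4
Expected count = 3/4 × 44 = 33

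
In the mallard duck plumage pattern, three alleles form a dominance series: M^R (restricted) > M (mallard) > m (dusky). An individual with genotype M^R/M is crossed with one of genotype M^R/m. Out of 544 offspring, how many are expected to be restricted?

Cross: M^R/M × M^R/m
Allele dominance: M^R > M > m
Offspring genotypes: 1 M^R/M^R, 1 M^R/m, 1 M^R/M, 1 M/m
Phenotype counts: 3 restricted, 1 mallard
restricted: 3 out of 4 → fraction 3/4
Expected count = 3/4 × 544 = 408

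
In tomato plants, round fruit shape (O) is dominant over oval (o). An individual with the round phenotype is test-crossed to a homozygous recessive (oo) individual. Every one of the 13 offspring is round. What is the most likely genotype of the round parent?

Test cross: ? × oo
All offspring are round.
If the unknown parent were heterozygous (Oo), about half of 13 offspring would be oval; none are. The unknown parent is most likely homozygous dominant (OO).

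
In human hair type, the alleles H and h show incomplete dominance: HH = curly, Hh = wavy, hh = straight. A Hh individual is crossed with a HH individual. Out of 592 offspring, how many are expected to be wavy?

Punnett square for Hh × HH:
Offspring genotypes: 2 HH, 2 Hh
Phenotype counts: 2 curly, 2 wavy
wavy: 2 out of 4 → fraction 1/2
Expected count = 1/2 × 592 = 296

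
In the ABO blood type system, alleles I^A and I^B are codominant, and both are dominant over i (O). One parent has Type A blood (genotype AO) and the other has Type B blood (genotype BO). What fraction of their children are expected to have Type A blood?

Cross: AO × BO
Possible offspring genotypes: 1 AB, 1 AO, 1 BO, 1 OO
Blood type counts: 1 Type AB, 1 Type A, 1 Type B, 1 Type O
Probability of Type A: 1/4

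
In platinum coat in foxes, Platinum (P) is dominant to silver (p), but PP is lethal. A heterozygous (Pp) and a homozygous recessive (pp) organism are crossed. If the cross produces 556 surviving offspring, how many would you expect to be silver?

Cross: Pp × pp
Punnett square offspring (before lethality): 2 Pp, 2 pp
No PP offspring are produced in this cross.
silver: 2 out of 4 → fraction 1/2
Expected count = 1/2 × 556 = 278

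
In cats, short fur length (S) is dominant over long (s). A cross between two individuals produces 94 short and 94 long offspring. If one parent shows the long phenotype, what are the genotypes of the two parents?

Observed offspring: 94 short, 94 long
The observed ratio simplifies to 1:1. One parent shows long, so its genotype must be ss. A 1:1 offspring split requires the other parent to be heterozygous (Ss).
Parent genotypes: ss × Ss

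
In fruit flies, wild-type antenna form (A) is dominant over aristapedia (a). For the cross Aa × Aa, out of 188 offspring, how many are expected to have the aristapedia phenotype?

Punnett square for Aa × Aa:
Offspring genotypes: 1 AA, 2 Aa, 1 aa
Total offspring: 4
Count with target: 1
Probability: 1/4
Expected count = 1/4 × 188 = 47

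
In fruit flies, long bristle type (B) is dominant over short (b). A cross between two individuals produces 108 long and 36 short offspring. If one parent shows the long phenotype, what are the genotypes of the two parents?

Observed offspring: 108 long, 36 short
The observed ratio simplifies to 3:1. Short (bb) offspring appear, so each parent must contribute one b allele. The parent stated to show long carries B, so it is Bb. The other parent is then either Bb or bb: Bb × bb would give a 1:1 split, whereas Bb × Bb gives 3:1 — matching the data. So both parents are heterozygous (Bb × Bb).
Parent genotypes: Bb × Bb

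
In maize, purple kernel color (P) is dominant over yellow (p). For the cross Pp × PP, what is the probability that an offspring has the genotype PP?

Punnett square for Pp × PP:
Offspring genotypes: 2 PP, 2 Pp
Total offspring: 4
Count with target: 2
Probability: 2/4 = 1/2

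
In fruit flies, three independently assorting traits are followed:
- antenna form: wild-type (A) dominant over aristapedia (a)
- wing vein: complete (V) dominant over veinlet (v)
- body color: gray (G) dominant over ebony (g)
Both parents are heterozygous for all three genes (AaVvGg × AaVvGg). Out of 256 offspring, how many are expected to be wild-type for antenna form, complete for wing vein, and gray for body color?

Trihybrid cross: AaVvGg × AaVvGg
Each trait segregates independently with a 3:1 phenotypic ratio, so each gene contributes 3/4 (dominant) or 1/4 (recessive).
Target: wild-type (antenna form), complete (wing vein), gray (body color)
Probability = product of independent per-trait probabilities
= 3/4 × 3/4 × 3/4 = 27/64
Expected count = 27/64 × 256 = 108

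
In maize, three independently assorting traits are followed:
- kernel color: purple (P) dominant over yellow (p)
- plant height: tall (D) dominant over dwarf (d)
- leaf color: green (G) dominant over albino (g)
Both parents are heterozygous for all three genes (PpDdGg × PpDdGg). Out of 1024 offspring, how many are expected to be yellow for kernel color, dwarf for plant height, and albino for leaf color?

Trihybrid cross: PpDdGg × PpDdGg
Each trait segregates independently with a 3:1 phenotypic ratio, so each gene contributes 3/4 (dominant) or 1/4 (recessive).
Target: yellow (kernel color), dwarf (plant height), albino (leaf color)
Probability = product of independent per-trait probabilities
= 1/4 × 1/4 × 1/4 = 1/64
Expected count = 1/64 × 1024 = 16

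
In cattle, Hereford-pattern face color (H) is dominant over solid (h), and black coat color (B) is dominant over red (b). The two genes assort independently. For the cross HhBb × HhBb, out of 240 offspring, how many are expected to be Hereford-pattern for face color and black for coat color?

Dihybrid cross HhBb × HhBb — consider each gene separately:
face color: Hh × Hh → 1 HH, 2 Hh, 1 hh → 3 H_ : 1 hh (out of 4)
coat color: Bb × Bb → 1 BB, 2 Bb, 1 bb → 3 B_ : 1 bb (out of 4)
Looking for: Hereford-pattern (H_) and black (B_)
P(Hereford-pattern) = 3/4, P(black) = 3/4
P(both) = 3/4 × 3/4 = 9/16
Expected count = 9/16 × 240 = 135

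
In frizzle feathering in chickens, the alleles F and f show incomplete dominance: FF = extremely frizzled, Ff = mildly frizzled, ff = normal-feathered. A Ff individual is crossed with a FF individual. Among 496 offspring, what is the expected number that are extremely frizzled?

Punnett square for Ff × FF:
Offspring genotypes: 2 FF, 2 Ff
Phenotype counts: 2 extremely frizzled, 2 mildly frizzled
extremely frizzled: 2 out of 4 → fraction 1/2
Expected count = 1/2 × 496 = 248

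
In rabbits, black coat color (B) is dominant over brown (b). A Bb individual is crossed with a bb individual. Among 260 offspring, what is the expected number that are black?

Punnett square for Bb × bb:
Offspring genotypes: 2 Bb, 2 bb
black: 2, brown: 2
black: 2 out of 4 → fraction 1/2
Expected count = 1/2 × 260 = 130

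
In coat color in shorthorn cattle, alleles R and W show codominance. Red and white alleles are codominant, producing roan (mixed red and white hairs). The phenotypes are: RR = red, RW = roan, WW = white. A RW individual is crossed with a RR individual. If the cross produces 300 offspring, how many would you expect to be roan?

Punnett square for RW × RR:
Offspring genotypes: 2 RR, 2 RW
Phenotype counts: 2 red, 2 roan
roan: 2 out of 4 → fraction 1/2
Expected count = 1/2 × 300 = 150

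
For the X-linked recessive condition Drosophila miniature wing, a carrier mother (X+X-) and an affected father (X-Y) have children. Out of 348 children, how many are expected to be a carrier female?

Cross: X+X- × X-Y
Offspring: 1 X+X-, 1 X+Y, 1 X-X-, 1 X-Y
Probability of a carrier female: 1/4
Expected count = 1/4 × 348 = 87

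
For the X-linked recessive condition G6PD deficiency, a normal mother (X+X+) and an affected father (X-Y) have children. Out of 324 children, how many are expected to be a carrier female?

Cross: X+X+ × X-Y
Offspring: 2 X+X-, 2 X+Y
Probability of a carrier female: 2/4 = 1/2
Expected count = 1/2 × 324 = 162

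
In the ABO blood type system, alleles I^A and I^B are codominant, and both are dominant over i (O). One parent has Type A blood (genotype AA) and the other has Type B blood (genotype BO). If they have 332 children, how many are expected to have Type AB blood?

Cross: AA × BO
Possible offspring genotypes: 2 AB, 2 AO
Blood type counts: 2 Type AB, 2 Type A
Probability of Type AB: 2/4 = 1/2
Expected count = 1/2 × 332 = 166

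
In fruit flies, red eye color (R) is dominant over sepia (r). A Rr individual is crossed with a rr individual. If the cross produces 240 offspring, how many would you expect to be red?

Punnett square for Rr × rr:
Offspring genotypes: 2 Rr, 2 rr
red: 2, sepia: 2
red: 2 out of 4 → fraction 1/2
Expected count = 1/2 × 240 = 120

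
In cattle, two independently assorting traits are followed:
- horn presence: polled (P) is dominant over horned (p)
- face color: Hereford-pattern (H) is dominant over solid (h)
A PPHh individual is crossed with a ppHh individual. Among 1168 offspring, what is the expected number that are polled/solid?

Dihybrid cross PPHh × ppHh — consider each gene separately:
horn presence: PP × pp → 4 Pp → 4 P_ (out of 4)
face color: Hh × Hh → 1 HH, 2 Hh, 1 hh → 3 H_ : 1 hh (out of 4)
Combine (counts out of 4 × 4 = 16): polled/Hereford-pattern (P_H_) = 4×3 = 12; polled/solid (P_hh) = 4×1 = 4
Phenotype counts (out of 16): 12 polled/Hereford-pattern, 4 polled/solid
polled/solid: 4 out of 16 → fraction 1/4
Expected count = 1/4 × 1168 = 292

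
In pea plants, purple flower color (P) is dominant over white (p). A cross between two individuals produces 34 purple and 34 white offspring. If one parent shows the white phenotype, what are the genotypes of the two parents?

Observed offspring: 34 purple, 34 white
The observed ratio simplifies to 1:1. One parent shows white, so its genotype must be pp. A 1:1 offspring split requires the other parent to be heterozygous (Pp).
Parent genotypes: pp × Pp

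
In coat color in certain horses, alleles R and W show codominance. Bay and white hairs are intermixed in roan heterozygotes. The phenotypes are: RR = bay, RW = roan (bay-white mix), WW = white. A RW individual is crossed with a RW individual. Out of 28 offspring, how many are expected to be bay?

Punnett square for RW × RW:
Offspring genotypes: 1 RR, 2 RW, 1 WW
Phenotype counts: 1 bay, 2 roan (bay-white mix), 1 white
bay: 1 out of 4 → fraction 1/4
Expected count = 1/4 × 28 = 7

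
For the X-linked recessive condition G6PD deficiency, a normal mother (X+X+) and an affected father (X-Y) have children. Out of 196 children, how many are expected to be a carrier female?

Cross: X+X+ × X-Y
Offspring: 2 X+X-, 2 X+Y
Probability of a carrier female: 2/4 = 1/2
Expected count = 1/2 × 196 = 98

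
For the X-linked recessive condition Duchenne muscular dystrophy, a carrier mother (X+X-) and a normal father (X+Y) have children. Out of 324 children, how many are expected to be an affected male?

Cross: X+X- × X+Y
Offspring: 1 X+X+, 1 X+Y, 1 X+X-, 1 X-Y
Probability of an affected male: 1/4
Expected count = 1/4 × 324 = 81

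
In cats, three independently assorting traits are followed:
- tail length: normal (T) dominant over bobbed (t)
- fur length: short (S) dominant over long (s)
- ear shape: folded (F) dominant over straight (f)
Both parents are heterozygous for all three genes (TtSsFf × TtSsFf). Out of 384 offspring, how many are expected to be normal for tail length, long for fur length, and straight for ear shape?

Trihybrid cross: TtSsFf × TtSsFf
Each trait segregates independently with a 3:1 phenotypic ratio, so each gene contributes 3/4 (dominant) or 1/4 (recessive).
Target: normal (tail length), long (fur length), straight (ear shape)
Probability = product of independent per-trait probabilities
= 3/4 × 1/4 × 1/4 = 3/64
Expected count = 3/64 × 384 = 18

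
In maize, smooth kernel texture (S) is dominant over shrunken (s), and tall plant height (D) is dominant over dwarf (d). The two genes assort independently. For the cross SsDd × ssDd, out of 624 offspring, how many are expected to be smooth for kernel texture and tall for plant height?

Dihybrid cross SsDd × ssDd — consider each gene separately:
kernel texture: Ss × ss → 2 Ss, 2 ss → 2 S_ : 2 ss (out of 4)
plant height: Dd × Dd → 1 DD, 2 Dd, 1 dd → 3 D_ : 1 dd (out of 4)
Looking for: smooth (S_) and tall (D_)
P(smooth) = 2/4, P(tall) = 3/4
P(both) = 2/4 × 3/4 = 6/16 = 3/8
Expected count = 3/8 × 624 = 234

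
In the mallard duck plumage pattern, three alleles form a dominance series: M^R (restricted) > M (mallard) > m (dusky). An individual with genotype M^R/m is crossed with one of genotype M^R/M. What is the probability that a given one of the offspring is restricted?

Cross: M^R/m × M^R/M
Allele dominance: M^R > M > m
Offspring genotypes: 1 M^R/M^R, 1 M^R/M, 1 M^R/m, 1 M/m
Phenotype counts: 3 restricted, 1 mallard
restricted: 3 out of 4
Probability: 3/4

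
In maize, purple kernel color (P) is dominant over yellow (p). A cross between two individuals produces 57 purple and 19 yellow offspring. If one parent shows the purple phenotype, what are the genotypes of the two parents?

Observed offspring: 57 purple, 19 yellow
The observed ratio simplifies to 3:1. Yellow (pp) offspring appear, so each parent must contribute one p allele. The parent stated to show purple carries P, so it is Pp. The other parent is then either Pp or pp: Pp × pp would give a 1:1 split, whereas Pp × Pp gives 3:1 — matching the data. So both parents are heterozygous (Pp × Pp).
Parent genotypes: Pp × Pp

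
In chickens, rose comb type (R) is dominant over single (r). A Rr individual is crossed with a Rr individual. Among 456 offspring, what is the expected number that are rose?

Punnett square for Rr × Rr:
Offspring genotypes: 1 RR, 2 Rr, 1 rr
rose: 3, single: 1
rose: 3 out of 4 → fraction 3/4
Expected count = 3/4 × 456 = 342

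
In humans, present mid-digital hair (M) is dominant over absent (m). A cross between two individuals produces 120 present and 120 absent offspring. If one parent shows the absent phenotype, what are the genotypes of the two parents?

Observed offspring: 120 present, 120 absent
The observed ratio simplifies to 1:1. One parent shows absent, so its genotype must be mm. A 1:1 offspring split requires the other parent to be heterozygous (Mm).
Parent genotypes: mm × Mm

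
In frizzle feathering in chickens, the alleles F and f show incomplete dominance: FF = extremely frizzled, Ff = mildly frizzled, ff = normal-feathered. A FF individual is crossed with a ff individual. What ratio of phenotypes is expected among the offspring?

Punnett square for FF × ff:
Offspring genotypes: 4 Ff
Phenotype counts: 4 mildly frizzled
Ratio: all mildly frizzled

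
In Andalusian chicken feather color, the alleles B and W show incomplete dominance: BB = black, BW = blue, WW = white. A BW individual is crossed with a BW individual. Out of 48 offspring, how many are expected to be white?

Punnett square for BW × BW:
Offspring genotypes: 1 BB, 2 BW, 1 WW
Phenotype counts: 1 black, 2 blue, 1 white
white: 1 out of 4 → fraction 1/4
Expected count = 1/4 × 48 = 12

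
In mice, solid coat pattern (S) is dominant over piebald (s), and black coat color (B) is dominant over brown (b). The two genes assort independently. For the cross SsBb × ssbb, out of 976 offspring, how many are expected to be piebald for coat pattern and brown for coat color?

Dihybrid cross SsBb × ssbb — consider each gene separately:
coat pattern: Ss × ss → 2 Ss, 2 ss → 2 S_ : 2 ss (out of 4)
coat color: Bb × bb → 2 Bb, 2 bb → 2 B_ : 2 bb (out of 4)
Looking for: piebald (ss) and brown (bb)
P(piebald) = 2/4, P(brown) = 2/4
P(both) = 2/4 × 2/4 = 4/16 = 1/4
Expected count = 1/4 × 976 = 244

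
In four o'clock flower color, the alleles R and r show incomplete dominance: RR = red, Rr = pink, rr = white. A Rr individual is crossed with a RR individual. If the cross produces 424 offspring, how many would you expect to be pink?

Punnett square for Rr × RR:
Offspring genotypes: 2 RR, 2 Rr
Phenotype counts: 2 red, 2 pink
pink: 2 out of 4 → fraction 1/2
Expected count = 1/2 × 424 = 212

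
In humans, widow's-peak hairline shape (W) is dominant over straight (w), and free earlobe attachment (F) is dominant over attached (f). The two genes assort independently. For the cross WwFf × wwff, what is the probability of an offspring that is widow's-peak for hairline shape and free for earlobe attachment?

Dihybrid cross WwFf × wwff — consider each gene separately:
hairline shape: Ww × ww → 2 Ww, 2 ww → 2 W_ : 2 ww (out of 4)
earlobe attachment: Ff × ff → 2 Ff, 2 ff → 2 F_ : 2 ff (out of 4)
Looking for: widow's-peak (W_) and free (F_)
P(widow's-peak) = 2/4, P(free) = 2/4
P(both) = 2/4 × 2/4 = 4/16 = 1/4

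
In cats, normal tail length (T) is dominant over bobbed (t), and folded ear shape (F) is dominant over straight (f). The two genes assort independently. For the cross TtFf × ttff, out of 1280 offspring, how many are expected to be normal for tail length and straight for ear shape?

Dihybrid cross TtFf × ttff — consider each gene separately:
tail length: Tt × tt → 2 Tt, 2 tt → 2 T_ : 2 tt (out of 4)
ear shape: Ff × ff → 2 Ff, 2 ff → 2 F_ : 2 ff (out of 4)
Looking for: normal (T_) and straight (ff)
P(normal) = 2/4, P(straight) = 2/4
P(both) = 2/4 × 2/4 = 4/16 = 1/4
Expected count = 1/4 × 1280 = 320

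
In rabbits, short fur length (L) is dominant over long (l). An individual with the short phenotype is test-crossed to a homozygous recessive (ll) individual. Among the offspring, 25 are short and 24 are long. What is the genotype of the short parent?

Test cross: ? × ll
Offspring: 25 short, 24 long — approximately 1:1.
A 1:1 ratio in a test cross indicates the unknown parent is heterozygous (Ll).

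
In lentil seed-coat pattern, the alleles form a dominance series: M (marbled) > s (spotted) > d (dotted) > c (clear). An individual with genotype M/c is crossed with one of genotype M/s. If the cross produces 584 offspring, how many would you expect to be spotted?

Cross: M/c × M/s
Allele dominance: M > s > d > c
Offspring genotypes: 1 M/M, 1 M/s, 1 M/c, 1 s/c
Phenotype counts: 3 marbled, 1 spotted
spotted: 1 out of 4 → fraction 1/4
Expected count = 1/4 × 584 = 146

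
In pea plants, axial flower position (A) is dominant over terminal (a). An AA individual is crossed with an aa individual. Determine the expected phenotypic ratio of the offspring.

Punnett square for AA × aa:
Offspring genotypes: 4 Aa
axial: 4, terminal: 0
Ratio: all axial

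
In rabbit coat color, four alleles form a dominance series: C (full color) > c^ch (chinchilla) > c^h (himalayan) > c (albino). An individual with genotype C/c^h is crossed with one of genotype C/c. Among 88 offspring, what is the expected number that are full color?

Cross: C/c^h × C/c
Allele dominance: C > c^ch > c^h > c
Offspring genotypes: 1 C/C, 1 C/c, 1 C/c^h, 1 c^h/c
Phenotype counts: 3 full color, 1 himalayan
full color: 3 out of 4 → fraction 3/4
Expected count = 3/4 × 88 = 66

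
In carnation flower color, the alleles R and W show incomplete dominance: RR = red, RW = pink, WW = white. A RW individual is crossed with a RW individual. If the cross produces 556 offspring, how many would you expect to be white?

Punnett square for RW × RW:
Offspring genotypes: 1 RR, 2 RW, 1 WW
Phenotype counts: 1 red, 2 pink, 1 white
white: 1 out of 4 → fraction 1/4
Expected count = 1/4 × 556 = 139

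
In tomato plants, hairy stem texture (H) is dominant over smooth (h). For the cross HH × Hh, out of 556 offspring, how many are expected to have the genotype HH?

Punnett square for HH × Hh:
Offspring genotypes: 2 HH, 2 Hh
Total offspring: 4
Count with target: 2
Probability: 2/4 = 1/2
Expected count = 1/2 × 556 = 278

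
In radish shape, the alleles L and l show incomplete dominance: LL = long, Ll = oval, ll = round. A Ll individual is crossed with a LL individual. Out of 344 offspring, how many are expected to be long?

Punnett square for Ll × LL:
Offspring genotypes: 2 LL, 2 Ll
Phenotype counts: 2 long, 2 oval
long: 2 out of 4 → fraction 1/2
Expected count = 1/2 × 344 = 172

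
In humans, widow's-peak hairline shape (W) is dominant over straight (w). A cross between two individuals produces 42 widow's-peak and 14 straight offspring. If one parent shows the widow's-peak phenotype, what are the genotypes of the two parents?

Observed offspring: 42 widow's-peak, 14 straight
The observed ratio simplifies to 3:1. Straight (ww) offspring appear, so each parent must contribute one w allele. The parent stated to show widow's-peak carries W, so it is Ww. The other parent is then either Ww or ww: Ww × ww would give a 1:1 split, whereas Ww × Ww gives 3:1 — matching the data. So both parents are heterozygous (Ww × Ww).
Parent genotypes: Ww × Ww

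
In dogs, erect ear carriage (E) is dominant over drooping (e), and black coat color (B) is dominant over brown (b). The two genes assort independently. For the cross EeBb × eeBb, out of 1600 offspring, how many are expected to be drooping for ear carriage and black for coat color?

Dihybrid cross EeBb × eeBb — consider each gene separately:
ear carriage: Ee × ee → 2 Ee, 2 ee → 2 E_ : 2 ee (out of 4)
coat color: Bb × Bb → 1 BB, 2 Bb, 1 bb → 3 B_ : 1 bb (out of 4)
Looking for: drooping (ee) and black (B_)
P(drooping) = 2/4, P(black) = 3/4
P(both) = 2/4 × 3/4 = 6/16 = 3/8
Expected count = 3/8 × 1600 = 600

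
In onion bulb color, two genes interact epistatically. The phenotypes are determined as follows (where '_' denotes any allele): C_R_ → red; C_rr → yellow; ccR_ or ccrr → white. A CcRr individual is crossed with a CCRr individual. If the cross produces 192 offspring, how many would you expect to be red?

Cross: CcRr × CCRr — consider each gene separately:
C gene: Cc × CC → 2 CC, 2 Cc → 4 C_ (out of 4)
R gene: Rr × Rr → 1 RR, 2 Rr, 1 rr → 3 R_ : 1 rr (out of 4)
Genotype classes (out of 4 × 4 = 16): C_R_ = 4×3 = 12; C_rr = 4×1 = 4
Apply the phenotype rules: C_R_ (12) → red; C_rr (4) → yellow
Phenotype counts (out of 16): 12 red, 4 yellow
red: 12 out of 16 → fraction 3/4
Expected count = 3/4 × 192 = 144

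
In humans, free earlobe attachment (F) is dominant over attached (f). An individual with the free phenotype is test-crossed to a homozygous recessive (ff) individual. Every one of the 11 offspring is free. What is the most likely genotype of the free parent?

Test cross: ? × ff
All offspring are free.
If the unknown parent were heterozygous (Ff), about half of 11 offspring would be attached; none are. The unknown parent is most likely homozygous dominant (FF).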